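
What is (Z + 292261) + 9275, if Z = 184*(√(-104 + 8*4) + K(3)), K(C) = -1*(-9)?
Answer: 303192 + 1104*I*√2 ≈ 3.0319e+5 + 1561.3*I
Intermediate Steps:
K(C) = 9
Z = 1656 + 1104*I*√2 (Z = 184*(√(-104 + 8*4) + 9) = 184*(√(-104 + 32) + 9) = 184*(√(-72) + 9) = 184*(6*I*√2 + 9) = 184*(9 + 6*I*√2) = 1656 + 1104*I*√2 ≈ 1656.0 + 1561.3*I)
(Z + 292261) + 9275 = ((1656 + 1104*I*√2) + 292261) + 9275 = (293917 + 1104*I*√2) + 9275 = 303192 + 1104*I*√2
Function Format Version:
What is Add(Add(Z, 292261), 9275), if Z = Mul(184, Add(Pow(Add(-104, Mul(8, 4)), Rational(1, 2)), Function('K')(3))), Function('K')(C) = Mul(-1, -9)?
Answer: Add(303192, Mul(1104, I, Pow(2, Rational(1, 2)))) ≈ Add(3.0319e+5, Mul(1561.3, I))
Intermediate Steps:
Function('K')(C) = 9
Z = Add(1656, Mul(1104, I, Pow(2, Rational(1, 2)))) (Z = Mul(184, Add(Pow(Add(-104, Mul(8, 4)), Rational(1, 2)), 9)) = Mul(184, Add(Pow(Add(-104, 32), Rational(1, 2)), 9)) = Mul(184, Add(Pow(-72, Rational(1, 2)), 9)) = Mul(184, Add(Mul(6, I, Pow(2, Rational(1, 2))), 9)) = Mul(184, Add(9, Mul(6, I, Pow(2, Rational(1, 2))))) = Add(1656, Mul(1104, I, Pow(2, Rational(1, 2)))) ≈ Add(1656.0, Mul(1561.3, I)))
Add(Add(Z, 292261), 9275) = Add(Add(Add(1656, Mul(1104, I, Pow(2, Rational(1, 2)))), 292261), 9275) = Add(Add(293917, Mul(1104, I, Pow(2, Rational(1, 2)))), 9275) = Add(303192, Mul(1104, I, Pow(2, Rational(1, 2))))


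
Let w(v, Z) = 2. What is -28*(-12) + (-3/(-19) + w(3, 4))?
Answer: 6425/19 ≈ 338.16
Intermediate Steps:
-28*(-12) + (-3/(-19) + w(3, 4)) = -28*(-12) + (-3/(-19) + 2) = 336 + (-3*(-1/19) + 2) = 336 + (3/19 + 2) = 336 + 41/19 = 6425/19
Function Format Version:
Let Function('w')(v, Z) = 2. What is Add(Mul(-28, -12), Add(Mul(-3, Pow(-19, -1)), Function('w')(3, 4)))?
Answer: Rational(6425, 19) ≈ 338.16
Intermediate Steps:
Add(Mul(-28, -12), Add(Mul(-3, Pow(-19, -1)), Function('w')(3, 4))) = Add(Mul(-28, -12), Add(Mul(-3, Pow(-19, -1)), 2)) = Add(336, Add(Mul(-3, Rational(-1, 19)), 2)) = Add(336, Add(Rational(3, 19), 2)) = Add(336, Rational(41, 19)) = Rational(6425, 19)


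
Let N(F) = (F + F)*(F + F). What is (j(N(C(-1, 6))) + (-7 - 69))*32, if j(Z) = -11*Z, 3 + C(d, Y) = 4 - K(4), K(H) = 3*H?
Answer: -172800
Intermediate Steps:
C(d, Y) = -11 (C(d, Y) = -3 + (4 - 3*4) = -3 + (4 - 1*12) = -3 + (4 - 12) = -3 - 8 = -11)
N(F) = 4*F**2 (N(F) = (2*F)*(2*F) = 4*F**2)
(j(N(C(-1, 6))) + (-7 - 69))*32 = (-44*(-11)**2 + (-7 - 69))*32 = (-44*121 - 76)*32 = (-11*484 - 76)*32 = (-5324 - 76)*32 = -5400*32 = -172800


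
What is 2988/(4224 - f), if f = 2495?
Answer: 2988/1729 ≈ 1.7282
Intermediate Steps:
2988/(4224 - f) = 2988/(4224 - 1*2495) = 2988/(4224 - 2495) = 2988/1729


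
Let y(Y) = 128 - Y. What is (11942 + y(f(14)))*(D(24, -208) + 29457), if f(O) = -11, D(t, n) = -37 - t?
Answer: 355133076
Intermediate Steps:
(11942 + y(f(14)))*(D(24, -208) + 29457) = (11942 + (128 - 1*(-11)))*((-37 - 1*24) + 29457) = (11942 + (128 + 11))*((-37 - 24) + 29457) = (11942 + 139)*(-61 + 29457) = 12081*29396 = 355133076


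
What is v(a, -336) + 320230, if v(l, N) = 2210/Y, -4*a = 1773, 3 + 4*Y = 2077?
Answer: 19534290/61 ≈ 3.2023e+5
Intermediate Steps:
Y = 1037/2 (Y = -¾ + (¼)*2077 = -¾ + 2077/4 = 1037/2 ≈ 518.50)
a = -1773/4 (a = -¼*1773 = -1773/4 ≈ -443.25)
v(l, N) = 260/61 (v(l, N) = 2210/(1037/2) = 2210*(2/1037) = 260/61)
v(a, -336) + 320230 = 260/61 + 320230 = 19534290/61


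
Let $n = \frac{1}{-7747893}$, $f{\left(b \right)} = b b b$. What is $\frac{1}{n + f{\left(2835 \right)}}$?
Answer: $\frac{7747893}{176539870663482374} \approx 4.3888 \cdot 10^{-11}$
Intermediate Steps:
$f{\left(b \right)} = b^{3}$ ($f{\left(b \right)} = b^{2} b = b^{3}$)
$n = - \frac{1}{7747893} \approx -1.2907 \cdot 10^{-7}$
$\frac{1}{n + f{\left(2835 \right)}} = \frac{1}{- \frac{1}{7747893} + 2835^{3}} = \frac{1}{- \frac{1}{7747893} + 22785532875} = \frac{1}{\frac{176539870663482374}{7747893}} = \frac{7747893}{176539870663482374}$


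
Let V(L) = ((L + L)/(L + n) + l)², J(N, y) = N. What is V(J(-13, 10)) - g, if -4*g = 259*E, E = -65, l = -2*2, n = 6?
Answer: -824899/196 ≈ -4208.7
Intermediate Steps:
l = -4
g = 16835/4 (g = -259*(-65)/4 = -¼*(-16835) = 16835/4 ≈ 4208.8)
V(L) = (-4 + 2*L/(6 + L))² (V(L) = ((L + L)/(L + 6) - 4)² = ((2*L)/(6 + L) - 4)² = (2*L/(6 + L) - 4)² = (-4 + 2*L/(6 + L))²)
V(J(-13, 10)) - g = 4*(12 - 13)²/(6 - 13)² - 1*16835/4 = 4*(-1)²/(-7)² - 16835/4 = 4*(1/49)*1 - 16835/4 = 4/49 - 16835/4 = -824899/196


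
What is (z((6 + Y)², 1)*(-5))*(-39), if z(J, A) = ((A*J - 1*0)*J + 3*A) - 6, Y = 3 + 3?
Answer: 4042935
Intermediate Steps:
Y = 6
z(J, A) = -6 + 3*A + A*J² (z(J, A) = ((A*J + 0)*J + 3*A) - 6 = ((A*J)*J + 3*A) - 6 = (A*J² + 3*A) - 6 = (3*A + A*J²) - 6 = -6 + 3*A + A*J²)
(z((6 + Y)², 1)*(-5))*(-39) = ((-6 + 3*1 + 1*((6 + 6)²)²)*(-5))*(-39) = ((-6 + 3 + 1*(12²)²)*(-5))*(-39) = ((-6 + 3 + 1*144²)*(-5))*(-39) = ((-6 + 3 + 1*20736)*(-5))*(-39) = ((-6 + 3 + 20736)*(-5))*(-39) = (20733*(-5))*(-39) = -103665*(-39) = 4042935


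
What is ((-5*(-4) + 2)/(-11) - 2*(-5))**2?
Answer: 64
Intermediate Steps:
((-5*(-4) + 2)/(-11) - 2*(-5))**2 = ((20 + 2)*(-1/11) + 10)**2 = (22*(-1/11) + 10)**2 = (-2 + 10)**2 = 8**2 = 64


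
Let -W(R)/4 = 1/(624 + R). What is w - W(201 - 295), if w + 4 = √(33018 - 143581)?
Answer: -1058/265 + I*√110563 ≈ -3.9925 + 332.51*I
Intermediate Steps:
W(R) = -4/(624 + R)
w = -4 + I*√110563 (w = -4 + √(33018 - 143581) = -4 + √(-110563) = -4 + I*√110563 ≈ -4.0 + 332.51*I)
w - W(201 - 295) = (-4 + I*√110563) - (-4)/(624 + (201 - 295)) = (-4 + I*√110563) - (-4)/(624 - 94) = (-4 + I*√110563) - (-4)/530 = (-4 + I*√110563) - 1*(-2/265) = (-4 + I*√110563) + 2/265 = -1058/265 + I*√110563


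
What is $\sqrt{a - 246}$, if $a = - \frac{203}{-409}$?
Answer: $\frac{i \sqrt{41068099}}{409} \approx 15.669 i$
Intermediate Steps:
$a = \frac{203}{409}$ ($a = \left(-203\right) \left(- \frac{1}{409}\right) = \frac{203}{409} \approx 0.49633$)
$\sqrt{a - 246} = \sqrt{\frac{203}{409} - 246} = \sqrt{- \frac{100411}{409}} = \frac{i \sqrt{41068099}}{409}$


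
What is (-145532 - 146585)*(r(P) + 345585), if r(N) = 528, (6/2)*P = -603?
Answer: -101105491221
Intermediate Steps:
P = -201 (P = (1/3)*(-603) = -201)
(-145532 - 146585)*(r(P) + 345585) = (-145532 - 146585)*(528 + 345585) = -292117*346113 = -101105491221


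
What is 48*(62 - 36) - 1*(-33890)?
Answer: 35138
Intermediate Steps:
48*(62 - 36) - 1*(-33890) = 48*26 + 33890 = 1248 + 33890 = 35138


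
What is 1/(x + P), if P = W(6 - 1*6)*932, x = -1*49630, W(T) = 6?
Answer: -1/44038 ≈ -2.2708e-5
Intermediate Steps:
x = -49630
P = 5592 (P = 6*932 = 5592)
1/(x + P) = 1/(-49630 + 5592) = 1/(-44038) = -1/44038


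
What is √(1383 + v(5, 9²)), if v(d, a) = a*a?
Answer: 2*√1986 ≈ 89.129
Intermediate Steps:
v(d, a) = a²
√(1383 + v(5, 9²)) = √(1383 + (9²)²) = √(1383 + 81²) = √(1383 + 6561) = √7944 = 2*√1986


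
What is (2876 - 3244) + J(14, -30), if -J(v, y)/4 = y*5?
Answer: 232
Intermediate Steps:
J(v, y) = -20*y (J(v, y) = -4*y*5 = -20*y)
(2876 - 3244) + J(14, -30) = (2876 - 3244) - 20*(-30) = -368 + 600 = 232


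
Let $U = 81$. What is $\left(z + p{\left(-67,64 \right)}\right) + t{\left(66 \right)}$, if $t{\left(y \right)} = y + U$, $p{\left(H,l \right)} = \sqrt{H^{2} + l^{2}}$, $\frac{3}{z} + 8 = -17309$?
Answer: $\frac{2545596}{17317} + \sqrt{8585} \approx 239.66$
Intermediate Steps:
$z = - \frac{3}{17317}$ ($z = \frac{3}{-8 - 17309} = \frac{3}{-17317} = 3 \left(- \frac{1}{17317}\right) = - \frac{3}{17317} \approx -0.00017324$)
$t{\left(y \right)} = 81 + y$ ($t{\left(y \right)} = y + 81 = 81 + y$)
$\left(z + p{\left(-67,64 \right)}\right) + t{\left(66 \right)} = \left(- \frac{3}{17317} + \sqrt{\left(-67\right)^{2} + 64^{2}}\right) + \left(81 + 66\right) = \left(- \frac{3}{17317} + \sqrt{4489 + 4096}\right) + 147 = \left(- \frac{3}{17317} + \sqrt{8585}\right) + 147 = \frac{2545596}{17317} + \sqrt{8585}$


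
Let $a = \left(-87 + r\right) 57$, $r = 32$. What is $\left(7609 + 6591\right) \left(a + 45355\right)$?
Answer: $599524000$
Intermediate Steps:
$a = -3135$ ($a = \left(-87 + 32\right) 57 = \left(-55\right) 57 = -3135$)
$\left(7609 + 6591\right) \left(a + 45355\right) = \left(7609 + 6591\right) \left(-3135 + 45355\right) = 14200 \cdot 42220 = 599524000$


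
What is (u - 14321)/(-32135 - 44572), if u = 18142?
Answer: -3821/76707 ≈ -0.049813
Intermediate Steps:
(u - 14321)/(-32135 - 44572) = (18142 - 14321)/(-32135 - 44572) = 3821/(-76707) = 3821*(-1/76707) = -3821/76707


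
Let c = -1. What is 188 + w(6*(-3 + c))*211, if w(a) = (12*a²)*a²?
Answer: 840057020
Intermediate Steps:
w(a) = 12*a⁴
188 + w(6*(-3 + c))*211 = 188 + (12*(6*(-3 - 1))⁴)*211 = 188 + (12*(6*(-4))⁴)*211 = 188 + (12*(-24)⁴)*211 = 188 + (12*331776)*211 = 188 + 3981312*211 = 188 + 840056832 = 840057020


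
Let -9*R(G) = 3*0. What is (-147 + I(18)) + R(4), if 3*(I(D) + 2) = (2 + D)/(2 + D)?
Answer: -446/3 ≈ -148.67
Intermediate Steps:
R(G) = 0 (R(G) = -0/3 = -1/9*0 = 0)
I(D) = -5/3 (I(D) = -2 + ((2 + D)/(2 + D))/3 = -2 + (1/3)*1 = -2 + 1/3 = -5/3)
(-147 + I(18)) + R(4) = (-147 - 5/3) + 0 = -446/3 + 0 = -446/3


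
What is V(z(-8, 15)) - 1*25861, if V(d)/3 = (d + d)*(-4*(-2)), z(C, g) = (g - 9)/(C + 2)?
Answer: -25909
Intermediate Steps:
z(C, g) = (-9 + g)/(2 + C)
V(d) = 48*d (V(d) = 3*((d + d)*(-4*(-2))) = 3*((2*d)*8) = 3*(16*d) = 48*d)
V(z(-8, 15)) - 1*25861 = 48*((-9 + 15)/(2 - 8)) - 1*25861 = 48*(6/(-6)) - 25861 = 48*(-⅙*6) - 25861 = 48*(-1) - 25861 = -48 - 25861 = -25909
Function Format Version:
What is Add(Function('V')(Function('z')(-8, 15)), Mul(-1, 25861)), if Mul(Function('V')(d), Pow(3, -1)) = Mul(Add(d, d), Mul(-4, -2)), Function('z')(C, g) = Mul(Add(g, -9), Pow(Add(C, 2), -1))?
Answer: -25909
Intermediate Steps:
Function('z')(C, g) = Mul(Pow(Add(2, C), -1), Add(-9, g)) (Function('z')(C, g) = Mul(Add(-9, g), Pow(Add(2, C), -1)) = Mul(Pow(Add(2, C), -1), Add(-9, g)))
Function('V')(d) = Mul(48, d) (Function('V')(d) = Mul(3, Mul(Add(d, d), Mul(-4, -2))) = Mul(3, Mul(Mul(2, d), 8)) = Mul(3, Mul(16, d)) = Mul(48, d))
Add(Function('V')(Function('z')(-8, 15)), Mul(-1, 25861)) = Add(Mul(48, Mul(Pow(Add(2, -8), -1), Add(-9, 15))), Mul(-1, 25861)) = Add(Mul(48, Mul(Pow(-6, -1), 6)), -25861) = Add(Mul(48, Mul(Rational(-1, 6), 6)), -25861) = Add(Mul(48, -1), -25861) = Add(-48, -25861) = -25909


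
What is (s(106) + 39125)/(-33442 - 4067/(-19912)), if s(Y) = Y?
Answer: -781167672/665893037 ≈ -1.1731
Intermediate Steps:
(s(106) + 39125)/(-33442 - 4067/(-19912)) = (106 + 39125)/(-33442 - 4067/(-19912)) = 39231/(-33442 - 4067*(-1/19912)) = 39231/(-33442 + 4067/19912) = 39231/(-665893037/19912) = 39231*(-19912/665893037) = -781167672/665893037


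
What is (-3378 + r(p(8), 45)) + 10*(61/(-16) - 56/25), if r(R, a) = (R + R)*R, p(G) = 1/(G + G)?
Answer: -2200651/640 ≈ -3438.5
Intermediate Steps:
p(G) = 1/(2*G)
r(R, a) = 2*R² (r(R, a) = (2*R)*R = 2*R²)
(-3378 + r(p(8), 45)) + 10*(61/(-16) - 56/25) = (-3378 + 2*((½)/8)²) + 10*(61/(-16) - 56/25) = (-3378 + 2*((½)*(⅛))²) + 10*(61*(-1/16) - 56*1/25) = (-3378 + 2*(1/16)²) + 10*(-61/16 - 56/25) = (-3378 + 2*(1/256)) + 10*(-2421/400) = (-3378 + 1/128) - 2421/40 = -432383/128 - 2421/40 = -2200651/640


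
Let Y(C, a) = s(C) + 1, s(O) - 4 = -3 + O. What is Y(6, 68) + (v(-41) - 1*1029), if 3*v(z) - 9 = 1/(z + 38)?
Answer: -9163/9 ≈ -1018.1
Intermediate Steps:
s(O) = 1 + O (s(O) = 4 + (-3 + O) = 1 + O)
Y(C, a) = 2 + C (Y(C, a) = (1 + C) + 1 = 2 + C)
v(z) = 3 + 1/(3*(38 + z)) (v(z) = 3 + 1/(3*(z + 38)) = 3 + 1/(3*(38 + z)))
Y(6, 68) + (v(-41) - 1*1029) = (2 + 6) + ((343 + 9*(-41))/(3*(38 - 41)) - 1*1029) = 8 + ((⅓)*(343 - 369)/(-3) - 1029) = 8 + ((⅓)*(-⅓)*(-26) - 1029) = 8 + (26/9 - 1029) = 8 - 9235/9 = -9163/9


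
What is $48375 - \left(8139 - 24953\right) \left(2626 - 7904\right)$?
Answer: $-88695917$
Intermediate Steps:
$48375 - \left(8139 - 24953\right) \left(2626 - 7904\right) = 48375 - \left(-16814\right) \left(-5278\right) = 48375 - 88744292 = -88695917$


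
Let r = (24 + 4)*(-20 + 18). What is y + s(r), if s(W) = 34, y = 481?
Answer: 515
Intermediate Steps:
r = -56 (r = 28*(-2) = -56)
y + s(r) = 481 + 34 = 515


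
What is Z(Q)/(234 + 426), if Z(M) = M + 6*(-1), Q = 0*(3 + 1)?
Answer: -1/110 ≈ -0.0090909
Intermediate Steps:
Q = 0 (Q = 0*4 = 0)
Z(M) = -6 + M (Z(M) = M - 6 = -6 + M)
Z(Q)/(234 + 426) = (-6 + 0)/(234 + 426) = -6/660 = -6*1/660 = -1/110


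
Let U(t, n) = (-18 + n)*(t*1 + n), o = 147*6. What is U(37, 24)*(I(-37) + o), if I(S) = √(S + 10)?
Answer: 322812 + 1098*I*√3 ≈ 3.2281e+5 + 1901.8*I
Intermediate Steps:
o = 882
U(t, n) = (-18 + n)*(n + t) (U(t, n) = (-18 + n)*(t + n) = (-18 + n)*(n + t))
I(S) = √(10 + S)
U(37, 24)*(I(-37) + o) = (24² - 18*24 - 18*37 + 24*37)*(√(10 - 37) + 882) = (576 - 432 - 666 + 888)*(√(-27) + 882) = 366*(3*I*√3 + 882) = 366*(882 + 3*I*√3) = 322812 + 1098*I*√3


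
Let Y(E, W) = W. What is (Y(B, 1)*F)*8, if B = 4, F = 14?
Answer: 112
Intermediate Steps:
(Y(B, 1)*F)*8 = (1*14)*8 = 14*8 = 112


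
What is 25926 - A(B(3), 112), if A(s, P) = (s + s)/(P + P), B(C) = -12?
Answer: 725931/28 ≈ 25926.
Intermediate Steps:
A(s, P) = s/P (A(s, P) = (2*s)/((2*P)) = (2*s)*(1/(2*P)) = s/P)
25926 - A(B(3), 112) = 25926 - (-12)/112 = 25926 - 1*(-3/28) = 25926 + 3/28 = 725931/28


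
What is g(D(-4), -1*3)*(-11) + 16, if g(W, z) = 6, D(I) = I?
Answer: -50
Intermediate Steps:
g(D(-4), -1*3)*(-11) + 16 = 6*(-11) + 16 = -66 + 16 = -50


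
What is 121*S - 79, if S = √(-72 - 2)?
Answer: -79 + 121*I*√74 ≈ -79.0 + 1040.9*I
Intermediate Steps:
S = I*√74 (S = √(-74) = I*√74 ≈ 8.6023*I)
121*S - 79 = 121*(I*√74) - 79 = 121*I*√74 - 79 = -79 + 121*I*√74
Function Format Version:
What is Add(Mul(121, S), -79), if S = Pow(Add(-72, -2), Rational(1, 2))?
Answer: Add(-79, Mul(121, I, Pow(74, Rational(1, 2)))) ≈ Add(-79.000, Mul(1040.9, I))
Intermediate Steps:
S = Mul(I, Pow(74, Rational(1, 2))) (S = Pow(-74, Rational(1, 2)) = Mul(I, Pow(74, Rational(1, 2))) ≈ Mul(8.6023, I))
Add(Mul(121, S), -79) = Add(Mul(121, Mul(I, Pow(74, Rational(1, 2)))), -79) = Add(Mul(121, I, Pow(74, Rational(1, 2))), -79) = Add(-79, Mul(121, I, Pow(74, Rational(1, 2))))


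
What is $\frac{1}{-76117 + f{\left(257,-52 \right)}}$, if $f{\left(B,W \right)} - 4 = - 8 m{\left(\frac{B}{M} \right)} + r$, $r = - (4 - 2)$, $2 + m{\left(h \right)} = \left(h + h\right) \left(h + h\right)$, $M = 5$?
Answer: $- \frac{25}{4016043} \approx -6.225 \cdot 10^{-6}$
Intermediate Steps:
$m{\left(h \right)} = -2 + 4 h^{2}$ ($m{\left(h \right)} = -2 + \left(h + h\right) \left(h + h\right) = -2 + 2 h 2 h = -2 + 4 h^{2}$)
$r = -2$ ($r = \left(-1\right) 2 = -2$)
$f{\left(B,W \right)} = 18 - \frac{32 B^{2}}{25}$ ($f{\left(B,W \right)} = 4 - \left(2 + 8 \left(-2 + 4 \left(\frac{B}{5}\right)^{2}\right)\right) = 4 - \left(2 + 8 \left(-2 + 4 \frac{B^{2}}{25}\right)\right) = 4 - \left(2 + 8 \left(-2 + \frac{4 B^{2}}{25}\right)\right) = 4 - \left(-14 + \frac{32 B^{2}}{25}\right) = 18 - \frac{32 B^{2}}{25}$)
$\frac{1}{-76117 + f{\left(257,-52 \right)}} = \frac{1}{-76117 + \left(18 - \frac{32 \cdot 257^{2}}{25}\right)} = \frac{1}{-76117 + \left(18 - \frac{2113568}{25}\right)} = \frac{1}{-76117 - \frac{2113118}{25}} = \frac{1}{- \frac{4016043}{25}} = - \frac{25}{4016043}$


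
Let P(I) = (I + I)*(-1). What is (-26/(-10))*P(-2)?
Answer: 52/5 ≈ 10.400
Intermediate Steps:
P(I) = -2*I (P(I) = (2*I)*(-1) = -2*I)
(-26/(-10))*P(-2) = (-26/(-10))*(-2*(-2)) = -26*(-1)/10*4 = -13*(-1/5)*4 = (13/5)*4 = 52/5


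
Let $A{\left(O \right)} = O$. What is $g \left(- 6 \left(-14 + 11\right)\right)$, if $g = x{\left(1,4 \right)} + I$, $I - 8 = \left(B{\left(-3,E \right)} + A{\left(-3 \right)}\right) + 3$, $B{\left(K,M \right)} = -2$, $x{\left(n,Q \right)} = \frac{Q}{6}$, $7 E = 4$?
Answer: $120$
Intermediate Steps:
$E = \frac{4}{7}$ ($E = \frac{1}{7} \cdot 4 = \frac{4}{7} \approx 0.57143$)
$x{\left(n,Q \right)} = \frac{Q}{6}$ ($x{\left(n,Q \right)} = Q \frac{1}{6} = \frac{Q}{6}$)
$I = 6$ ($I = 8 + \left(\left(-2 - 3\right) + 3\right) = 8 + \left(-5 + 3\right) = 8 - 2 = 6$)
$g = \frac{20}{3}$ ($g = \frac{1}{6} \cdot 4 + 6 = \frac{2}{3} + 6 = \frac{20}{3} \approx 6.6667$)
$g \left(- 6 \left(-14 + 11\right)\right) = \frac{20 \left(- 6 \left(-14 + 11\right)\right)}{3} = \frac{20 \left(\left(-6\right) \left(-3\right)\right)}{3} = \frac{20}{3} \cdot 18 = 120$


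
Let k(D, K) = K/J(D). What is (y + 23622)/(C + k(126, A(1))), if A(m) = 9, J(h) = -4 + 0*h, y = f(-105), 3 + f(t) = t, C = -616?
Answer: -94056/2473 ≈ -38.033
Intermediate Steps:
f(t) = -3 + t
y = -108 (y = -3 - 105 = -108)
J(h) = -4 (J(h) = -4 + 0 = -4)
k(D, K) = -K/4 (k(D, K) = K/(-4) = K*(-¼) = -K/4)
(y + 23622)/(C + k(126, A(1))) = (-108 + 23622)/(-616 - ¼*9) = 23514/(-616 - 9/4) = 23514/(-2473/4) = 23514*(-4/2473) = -94056/2473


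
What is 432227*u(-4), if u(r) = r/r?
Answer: 432227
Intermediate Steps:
u(r) = 1
432227*u(-4) = 432227*1 = 432227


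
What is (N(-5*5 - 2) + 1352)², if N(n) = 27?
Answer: 1901641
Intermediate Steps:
(N(-5*5 - 2) + 1352)² = (27 + 1352)² = 1379² = 1901641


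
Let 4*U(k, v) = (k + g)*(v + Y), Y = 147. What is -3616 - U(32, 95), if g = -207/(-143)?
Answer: -146629/26 ≈ -5639.6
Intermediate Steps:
g = 207/143 (g = -207*(-1/143) = 207/143 ≈ 1.4476)
U(k, v) = (147 + v)*(207/143 + k)/4 (U(k, v) = ((k + 207/143)*(v + 147))/4 = ((207/143 + k)*(147 + v))/4 = ((147 + v)*(207/143 + k))/4 = (147 + v)*(207/143 + k)/4)
-3616 - U(32, 95) = -3616 - (30429/572 + (147/4)*32 + (207/572)*95 + (¼)*32*95) = -3616 - (30429/572 + 1176 + 19665/572 + 760) = -3616 - 1*52613/26 = -3616 - 52613/26 = -146629/26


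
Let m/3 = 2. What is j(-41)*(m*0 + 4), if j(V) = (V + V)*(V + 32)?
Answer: 2952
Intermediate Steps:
m = 6 (m = 3*2 = 6)
j(V) = 2*V*(32 + V) (j(V) = (2*V)*(32 + V) = 2*V*(32 + V))
j(-41)*(m*0 + 4) = (2*(-41)*(32 - 41))*(6*0 + 4) = (2*(-41)*(-9))*(0 + 4) = 738*4 = 2952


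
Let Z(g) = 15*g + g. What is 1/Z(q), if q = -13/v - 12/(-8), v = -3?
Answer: 3/280 ≈ 0.010714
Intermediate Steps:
q = 35/6 (q = -13/(-3) - 12/(-8) = -13*(-⅓) - 12*(-⅛) = 13/3 + 3/2 = 35/6 ≈ 5.8333)
Z(g) = 16*g
1/Z(q) = 1/(16*(35/6)) = 1/(280/3) = 3/280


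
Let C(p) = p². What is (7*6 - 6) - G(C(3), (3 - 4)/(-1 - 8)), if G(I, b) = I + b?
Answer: 242/9 ≈ 26.889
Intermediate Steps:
(7*6 - 6) - G(C(3), (3 - 4)/(-1 - 8)) = (7*6 - 6) - (3² + (3 - 4)/(-1 - 8)) = (42 - 6) - (9 - 1/(-9)) = 36 - (9 - 1*(-⅑)) = 36 - (9 + ⅑) = 36 - 1*82/9 = 36 - 82/9 = 242/9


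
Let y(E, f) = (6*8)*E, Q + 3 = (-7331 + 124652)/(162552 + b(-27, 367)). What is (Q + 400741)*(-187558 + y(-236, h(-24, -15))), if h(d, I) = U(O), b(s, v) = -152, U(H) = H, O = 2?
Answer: -6471747309633803/81200 ≈ -7.9701e+10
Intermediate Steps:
h(d, I) = 2
Q = -369879/162400 (Q = -3 + (-7331 + 124652)/(162552 - 152) = -3 + 117321/162400 = -369879/162400 ≈ -2.2776)
y(E, f) = 48*E
(Q + 400741)*(-187558 + y(-236, h(-24, -15))) = (-369879/162400 + 400741)*(-187558 + 48*(-236)) = 65079968521*(-187558 - 11328)/162400 = (65079968521/162400)*(-198886) = -6471747309633803/81200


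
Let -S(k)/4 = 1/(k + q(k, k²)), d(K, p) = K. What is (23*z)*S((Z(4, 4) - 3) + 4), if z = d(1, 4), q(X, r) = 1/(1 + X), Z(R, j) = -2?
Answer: 0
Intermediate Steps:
S(k) = -4/(k + 1/(1 + k))
z = 1
(23*z)*S((Z(4, 4) - 3) + 4) = (23*1)*(4*(-1 - ((-2 - 3) + 4))/(1 + ((-2 - 3) + 4)*(1 + ((-2 - 3) + 4)))) = 23*(4*(-1 - (-5 + 4))/(1 + (-5 + 4)*(1 + (-5 + 4)))) = 23*(4*(-1 - 1*(-1))/(1 - (1 - 1))) = 23*(4*(-1 + 1)/(1 - 1*0)) = 23*(4*0/(1 + 0)) = 23*(4*0/1) = 23*(4*1*0) = 23*0 = 0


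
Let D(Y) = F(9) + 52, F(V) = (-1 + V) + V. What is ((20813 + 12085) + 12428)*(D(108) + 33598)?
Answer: 1525990442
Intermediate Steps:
F(V) = -1 + 2*V
D(Y) = 69 (D(Y) = (-1 + 2*9) + 52 = (-1 + 18) + 52 = 17 + 52 = 69)
((20813 + 12085) + 12428)*(D(108) + 33598) = ((20813 + 12085) + 12428)*(69 + 33598) = (32898 + 12428)*33667 = 45326*33667 = 1525990442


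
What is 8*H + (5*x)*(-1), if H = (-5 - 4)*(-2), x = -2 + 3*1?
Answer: 139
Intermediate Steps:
x = 1 (x = -2 + 3 = 1)
H = 18 (H = -9*(-2) = 18)
8*H + (5*x)*(-1) = 8*18 + (5*1)*(-1) = 144 + 5*(-1) = 144 - 5 = 139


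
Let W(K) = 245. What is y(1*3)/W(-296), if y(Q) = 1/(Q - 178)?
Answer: -1/42875 ≈ -2.3324e-5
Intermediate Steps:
y(Q) = 1/(-178 + Q)
y(1*3)/W(-296) = 1/((-178 + 1*3)*245) = (1/245)/(-178 + 3) = (1/245)/(-175) = -1/175*1/245 = -1/42875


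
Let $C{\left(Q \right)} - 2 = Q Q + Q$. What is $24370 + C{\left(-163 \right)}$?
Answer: $50778$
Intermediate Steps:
$C{\left(Q \right)} = 2 + Q + Q^{2}$ ($C{\left(Q \right)} = 2 + \left(Q Q + Q\right) = 2 + \left(Q^{2} + Q\right) = 2 + \left(Q + Q^{2}\right) = 2 + Q + Q^{2}$)
$24370 + C{\left(-163 \right)} = 24370 + \left(2 - 163 + \left(-163\right)^{2}\right) = 24370 + \left(2 - 163 + 26569\right) = 24370 + 26408 = 50778$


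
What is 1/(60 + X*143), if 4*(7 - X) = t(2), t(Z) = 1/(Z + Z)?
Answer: 16/16833 ≈ 0.00095051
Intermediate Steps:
t(Z) = 1/(2*Z)
X = 111/16 (X = 7 - 1/(8*2) = 7 - ¼*¼ = 7 - 1/16 = 111/16 ≈ 6.9375)
1/(60 + X*143) = 1/(60 + (111/16)*143) = 1/(60 + 15873/16) = 1/(16833/16) = 16/16833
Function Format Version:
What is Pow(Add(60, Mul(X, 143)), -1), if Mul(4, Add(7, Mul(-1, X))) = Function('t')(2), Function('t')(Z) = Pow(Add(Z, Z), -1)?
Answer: Rational(16, 16833) ≈ 0.00095051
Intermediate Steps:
Function('t')(Z) = Mul(Rational(1, 2), Pow(Z, -1)) (Function('t')(Z) = Pow(Mul(2, Z), -1) = Mul(Rational(1, 2), Pow(Z, -1)))
X = Rational(111, 16) (X = Add(7, Mul(Rational(-1, 4), Mul(Rational(1, 2), Pow(2, -1)))) = Add(7, Mul(Rational(-1, 4), Mul(Rational(1, 2), Rational(1, 2)))) = Add(7, Mul(Rational(-1, 4), Rational(1, 4))) = Add(7, Rational(-1, 16)) = Rational(111, 16) ≈ 6.9375)
Pow(Add(60, Mul(X, 143)), -1) = Pow(Add(60, Mul(Rational(111, 16), 143)), -1) = Pow(Add(60, Rational(15873, 16)), -1) = Pow(Rational(16833, 16), -1) = Rational(16, 16833)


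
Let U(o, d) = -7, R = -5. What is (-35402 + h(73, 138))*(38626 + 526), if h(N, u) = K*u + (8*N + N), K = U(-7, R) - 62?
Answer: -1733141584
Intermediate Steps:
K = -69 (K = -7 - 62 = -69)
h(N, u) = -69*u + 9*N (h(N, u) = -69*u + (8*N + N) = -69*u + 9*N)
(-35402 + h(73, 138))*(38626 + 526) = (-35402 + (-69*138 + 9*73))*(38626 + 526) = (-35402 + (-9522 + 657))*39152 = (-35402 - 8865)*39152 = -44267*39152 = -1733141584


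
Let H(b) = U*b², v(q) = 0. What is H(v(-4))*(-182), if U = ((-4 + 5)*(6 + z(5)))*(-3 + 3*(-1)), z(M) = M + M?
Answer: 0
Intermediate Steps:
z(M) = 2*M
U = -96 (U = ((-4 + 5)*(6 + 2*5))*(-3 + 3*(-1)) = (1*(6 + 10))*(-3 - 3) = (1*16)*(-6) = 16*(-6) = -96)
H(b) = -96*b²
H(v(-4))*(-182) = -96*0²*(-182) = -96*0*(-182) = 0*(-182) = 0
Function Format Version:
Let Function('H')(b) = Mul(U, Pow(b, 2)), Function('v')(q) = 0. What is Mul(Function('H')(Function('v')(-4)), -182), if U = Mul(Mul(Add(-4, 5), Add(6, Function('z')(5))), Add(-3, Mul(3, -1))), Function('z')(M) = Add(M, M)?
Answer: 0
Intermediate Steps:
Function('z')(M) = Mul(2, M)
U = -96 (U = Mul(Mul(Add(-4, 5), Add(6, Mul(2, 5))), Add(-3, Mul(3, -1))) = Mul(Mul(1, Add(6, 10)), Add(-3, -3)) = Mul(Mul(1, 16), -6) = Mul(16, -6) = -96)
Function('H')(b) = Mul(-96, Pow(b, 2))
Mul(Function('H')(Function('v')(-4)), -182) = Mul(Mul(-96, Pow(0, 2)), -182) = Mul(Mul(-96, 0), -182) = Mul(0, -182) = 0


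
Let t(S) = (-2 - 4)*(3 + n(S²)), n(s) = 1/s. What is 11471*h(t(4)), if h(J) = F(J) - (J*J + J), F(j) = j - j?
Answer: -234386943/64 ≈ -3.6623e+6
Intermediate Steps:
F(j) = 0
t(S) = -18 - 6/S² (t(S) = (-2 - 4)*(3 + 1/(S²)) = -6*(3 + S⁻²) = -18 - 6/S²)
h(J) = -J - J² (h(J) = 0 - (J*J + J) = 0 - (J² + J) = 0 - (J + J²) = 0 + (-J - J²) = -J - J²)
11471*h(t(4)) = 11471*((-18 - 6/4²)*(-1 - (-18 - 6/4²))) = 11471*((-18 - 6*1/16)*(-1 - (-18 - 6*1/16))) = 11471*((-18 - 3/8)*(-1 - (-18 - 3/8))) = 11471*(-147*(-1 - 1*(-147/8))/8) = 11471*(-147*(-1 + 147/8)/8) = 11471*(-147/8*139/8) = 11471*(-20433/64) = -234386943/64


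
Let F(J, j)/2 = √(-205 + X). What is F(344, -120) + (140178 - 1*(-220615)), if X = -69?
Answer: 360793 + 2*I*√274 ≈ 3.6079e+5 + 33.106*I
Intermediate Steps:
F(J, j) = 2*I*√274 (F(J, j) = 2*√(-205 - 69) = 2*√(-274) = 2*(I*√274) = 2*I*√274)
F(344, -120) + (140178 - 1*(-220615)) = 2*I*√274 + (140178 - 1*(-220615)) = 2*I*√274 + (140178 + 220615) = 2*I*√274 + 360793 = 360793 + 2*I*√274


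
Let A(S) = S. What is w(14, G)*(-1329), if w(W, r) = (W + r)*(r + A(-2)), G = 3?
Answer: -22593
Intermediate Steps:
w(W, r) = (-2 + r)*(W + r) (w(W, r) = (W + r)*(r - 2) = (W + r)*(-2 + r) = (-2 + r)*(W + r))
w(14, G)*(-1329) = (3**2 - 2*14 - 2*3 + 14*3)*(-1329) = (9 - 28 - 6 + 42)*(-1329) = 17*(-1329) = -22593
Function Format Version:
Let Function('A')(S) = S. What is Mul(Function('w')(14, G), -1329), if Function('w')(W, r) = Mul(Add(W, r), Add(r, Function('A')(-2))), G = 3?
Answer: -22593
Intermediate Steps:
Function('w')(W, r) = Mul(Add(-2, r), Add(W, r)) (Function('w')(W, r) = Mul(Add(W, r), Add(r, -2)) = Mul(Add(W, r), Add(-2, r)) = Mul(Add(-2, r), Add(W, r)))
Mul(Function('w')(14, G), -1329) = Mul(Add(Pow(3, 2), Mul(-2, 14), Mul(-2, 3), Mul(14, 3)), -1329) = Mul(Add(9, -28, -6, 42), -1329) = Mul(17, -1329) = -22593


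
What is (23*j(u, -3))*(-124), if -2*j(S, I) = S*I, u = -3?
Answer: 12834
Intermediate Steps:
j(S, I) = -I*S/2 (j(S, I) = -S*I/2 = -I*S/2)
(23*j(u, -3))*(-124) = (23*(-1/2*(-3)*(-3)))*(-124) = (23*(-9/2))*(-124) = -207/2*(-124) = 12834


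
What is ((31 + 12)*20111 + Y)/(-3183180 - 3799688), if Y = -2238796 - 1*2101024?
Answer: 3475047/6982868 ≈ 0.49765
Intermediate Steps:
Y = -4339820 (Y = -2238796 - 2101024 = -4339820)
((31 + 12)*20111 + Y)/(-3183180 - 3799688) = ((31 + 12)*20111 - 4339820)/(-3183180 - 3799688) = (43*20111 - 4339820)/(-6982868) = (864773 - 4339820)*(-1/6982868) = -3475047*(-1/6982868) = 3475047/6982868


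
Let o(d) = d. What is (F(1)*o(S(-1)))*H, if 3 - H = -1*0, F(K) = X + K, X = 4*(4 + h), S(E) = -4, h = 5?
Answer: -444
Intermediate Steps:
X = 36 (X = 4*(4 + 5) = 4*9 = 36)
F(K) = 36 + K
H = 3 (H = 3 - (-1)*0 = 3 - 1*0 = 3 + 0 = 3)
(F(1)*o(S(-1)))*H = ((36 + 1)*(-4))*3 = (37*(-4))*3 = -148*3 = -444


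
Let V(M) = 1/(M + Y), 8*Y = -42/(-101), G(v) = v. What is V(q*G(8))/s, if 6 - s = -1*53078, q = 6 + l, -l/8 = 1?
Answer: -101/85505053 ≈ -1.1812e-6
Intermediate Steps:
l = -8 (l = -8*1 = -8)
Y = 21/404 (Y = (-42/(-101))/8 = (-42*(-1/101))/8 = (⅛)*(42/101) = 21/404 ≈ 0.051980)
q = -2 (q = 6 - 8 = -2)
V(M) = 1/(21/404 + M) (V(M) = 1/(M + 21/404) = 1/(21/404 + M))
s = 53084 (s = 6 - (-1)*53078 = 6 - 1*(-53078) = 6 + 53078 = 53084)
V(q*G(8))/s = (404/(21 + 404*(-2*8)))/53084 = (404/(21 + 404*(-16)))*(1/53084) = (404/(21 - 6464))*(1/53084) = (404/(-6443))*(1/53084) = (404*(-1/6443))*(1/53084) = -404/6443*1/53084 = -101/85505053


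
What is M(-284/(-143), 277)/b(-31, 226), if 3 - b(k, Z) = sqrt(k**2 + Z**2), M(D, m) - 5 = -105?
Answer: 75/13007 + 25*sqrt(52037)/13007 ≈ 0.44421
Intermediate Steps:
M(D, m) = -100 (M(D, m) = 5 - 105 = -100)
b(k, Z) = 3 - sqrt(Z**2 + k**2) (b(k, Z) = 3 - sqrt(k**2 + Z**2) = 3 - sqrt(Z**2 + k**2))
M(-284/(-143), 277)/b(-31, 226) = -100/(3 - sqrt(226**2 + (-31)**2)) = -100/(3 - sqrt(51076 + 961)) = -100/(3 - sqrt(52037))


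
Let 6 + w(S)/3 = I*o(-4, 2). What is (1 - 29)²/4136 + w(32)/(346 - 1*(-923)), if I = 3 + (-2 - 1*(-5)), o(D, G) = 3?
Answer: 338/1551 ≈ 0.21792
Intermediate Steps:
I = 6 (I = 3 + (-2 + 5) = 3 + 3 = 6)
w(S) = 36 (w(S) = -18 + 3*(6*3) = -18 + 3*18 = -18 + 54 = 36)
(1 - 29)²/4136 + w(32)/(346 - 1*(-923)) = (1 - 29)²/4136 + 36/(346 - 1*(-923)) = (-28)²*(1/4136) + 36/(346 + 923) = 784*(1/4136) + 36/1269 = 98/517 + 36*(1/1269) = 98/517 + 4/141 = 338/1551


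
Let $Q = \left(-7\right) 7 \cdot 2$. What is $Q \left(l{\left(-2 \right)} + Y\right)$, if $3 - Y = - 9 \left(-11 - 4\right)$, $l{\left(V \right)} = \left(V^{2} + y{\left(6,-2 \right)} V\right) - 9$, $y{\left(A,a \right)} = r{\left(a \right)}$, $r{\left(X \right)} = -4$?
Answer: $12642$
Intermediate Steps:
$y{\left(A,a \right)} = -4$
$l{\left(V \right)} = -9 + V^{2} - 4 V$ ($l{\left(V \right)} = \left(V^{2} - 4 V\right) - 9 = -9 + V^{2} - 4 V$)
$Q = -98$ ($Q = \left(-49\right) 2 = -98$)
$Y = -132$ ($Y = 3 - - 9 \left(-11 - 4\right) = 3 - \left(-9\right) \left(-15\right) = 3 - 135 = -132$)
$Q \left(l{\left(-2 \right)} + Y\right) = - 98 \left(\left(-9 + \left(-2\right)^{2} - -8\right) - 132\right) = - 98 \left(\left(-9 + 4 + 8\right) - 132\right) = - 98 \left(3 - 132\right) = \left(-98\right) \left(-129\right) = 12642$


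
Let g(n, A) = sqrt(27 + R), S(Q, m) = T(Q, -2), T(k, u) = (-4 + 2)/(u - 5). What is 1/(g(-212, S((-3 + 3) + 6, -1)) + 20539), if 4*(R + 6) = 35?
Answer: 82156/1687401965 - 2*sqrt(119)/1687401965 ≈ 4.8675e-5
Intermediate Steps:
R = 11/4 (R = -6 + (1/4)*35 = -6 + 35/4 = 11/4 ≈ 2.7500)
T(k, u) = -2/(-5 + u)
S(Q, m) = 2/7 (S(Q, m) = -2/(-5 - 2) = -2/(-7) = -2*(-1/7) = 2/7)
g(n, A) = sqrt(119)/2 (g(n, A) = sqrt(27 + 11/4) = sqrt(119/4) = sqrt(119)/2)
1/(g(-212, S((-3 + 3) + 6, -1)) + 20539) = 1/(sqrt(119)/2 + 20539) = 1/(20539 + sqrt(119)/2)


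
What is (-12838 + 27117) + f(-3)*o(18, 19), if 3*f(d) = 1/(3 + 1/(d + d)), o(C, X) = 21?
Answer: 242785/17 ≈ 14281.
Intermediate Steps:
f(d) = 1/(3*(3 + 1/(2*d))) (f(d) = 1/(3*(3 + 1/(d + d))) = 1/(3*(3 + 1/(2*d))))
(-12838 + 27117) + f(-3)*o(18, 19) = (-12838 + 27117) + ((⅔)*(-3)/(1 + 6*(-3)))*21 = 14279 + ((⅔)*(-3)/(1 - 18))*21 = 14279 + ((⅔)*(-3)/(-17))*21 = 14279 + ((⅔)*(-3)*(-1/17))*21 = 14279 + (2/17)*21 = 14279 + 42/17 = 242785/17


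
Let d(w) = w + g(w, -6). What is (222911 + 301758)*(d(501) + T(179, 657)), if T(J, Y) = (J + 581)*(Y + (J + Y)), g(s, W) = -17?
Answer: 595585360716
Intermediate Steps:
d(w) = -17 + w (d(w) = w - 17 = -17 + w)
T(J, Y) = (581 + J)*(J + 2*Y)
(222911 + 301758)*(d(501) + T(179, 657)) = (222911 + 301758)*((-17 + 501) + (179² + 581*179 + 1162*657 + 2*179*657)) = 524669*(484 + (32041 + 103999 + 763434 + 235206)) = 524669*(484 + 1134680) = 524669*1135164 = 595585360716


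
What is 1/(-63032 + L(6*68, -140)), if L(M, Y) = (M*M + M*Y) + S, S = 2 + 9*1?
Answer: 1/46323 ≈ 2.1588e-5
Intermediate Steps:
S = 11 (S = 2 + 9 = 11)
L(M, Y) = 11 + M² + M*Y (L(M, Y) = (M*M + M*Y) + 11 = (M² + M*Y) + 11 = 11 + M² + M*Y)
1/(-63032 + L(6*68, -140)) = 1/(-63032 + (11 + (6*68)² + (6*68)*(-140))) = 1/(-63032 + (11 + 408² + 408*(-140))) = 1/(-63032 + (11 + 166464 - 57120)) = 1/(-63032 + 109355) = 1/46323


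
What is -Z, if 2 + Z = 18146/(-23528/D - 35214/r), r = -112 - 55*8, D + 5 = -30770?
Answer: -51011203698/182783051 ≈ -279.08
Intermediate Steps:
D = -30775 (D = -5 - 30770 = -30775)
r = -552 (r = -112 - 440 = -552)
Z = 51011203698/182783051 (Z = -2 + 18146/(-23528/(-30775) - 35214/(-552)) = -2 + 18146/(-23528*(-1/30775) - 35214*(-1/552)) = -2 + 18146/(23528/30775 + 5869/92) = -2 + 18146/(182783051/2831300) = -2 + 18146*(2831300/182783051) = -2 + 51376769800/182783051 = 51011203698/182783051 ≈ 279.08)
-Z = -1*51011203698/182783051 = -51011203698/182783051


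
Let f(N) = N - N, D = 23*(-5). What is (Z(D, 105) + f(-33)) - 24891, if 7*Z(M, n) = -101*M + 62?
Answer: -162560/7 ≈ -23223.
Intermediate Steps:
D = -115
f(N) = 0
Z(M, n) = 62/7 - 101*M/7 (Z(M, n) = (-101*M + 62)/7 = (62 - 101*M)/7 = 62/7 - 101*M/7)
(Z(D, 105) + f(-33)) - 24891 = ((62/7 - 101/7*(-115)) + 0) - 24891 = ((62/7 + 11615/7) + 0) - 24891 = (11677/7 + 0) - 24891 = 11677/7 - 24891 = -162560/7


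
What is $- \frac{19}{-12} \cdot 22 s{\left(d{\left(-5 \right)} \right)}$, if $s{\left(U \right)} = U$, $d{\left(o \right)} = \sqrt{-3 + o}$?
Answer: $\frac{209 i \sqrt{2}}{3} \approx 98.524 i$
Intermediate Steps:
$- \frac{19}{-12} \cdot 22 s{\left(d{\left(-5 \right)} \right)} = - \frac{19}{-12} \cdot 22 \sqrt{-3 - 5} = \left(-19\right) \left(- \frac{1}{12}\right) 22 \sqrt{-8} = \frac{19}{12} \cdot 22 \cdot 2 i \sqrt{2} = \frac{209 \cdot 2 i \sqrt{2}}{6} = \frac{209 i \sqrt{2}}{3}$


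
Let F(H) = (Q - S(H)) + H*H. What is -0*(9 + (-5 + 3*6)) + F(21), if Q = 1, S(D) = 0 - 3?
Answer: 445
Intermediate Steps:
S(D) = -3
F(H) = 4 + H² (F(H) = (1 - 1*(-3)) + H*H = (1 + 3) + H² = 4 + H²)
-0*(9 + (-5 + 3*6)) + F(21) = -0*(9 + (-5 + 3*6)) + (4 + 21²) = -0*(9 + (-5 + 18)) + (4 + 441) = -0*(9 + 13) + 445 = -0*22 + 445 = -291*0 + 445 = 0 + 445 = 445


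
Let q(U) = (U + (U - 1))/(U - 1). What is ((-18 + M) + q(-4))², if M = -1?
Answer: 7396/25 ≈ 295.84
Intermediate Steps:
q(U) = (-1 + 2*U)/(-1 + U) (q(U) = (U + (-1 + U))/(-1 + U) = (-1 + 2*U)/(-1 + U))
((-18 + M) + q(-4))² = ((-18 - 1) + (-1 + 2*(-4))/(-1 - 4))² = (-19 + (-1 - 8)/(-5))² = (-19 - ⅕*(-9))² = (-19 + 9/5)² = (-86/5)² = 7396/25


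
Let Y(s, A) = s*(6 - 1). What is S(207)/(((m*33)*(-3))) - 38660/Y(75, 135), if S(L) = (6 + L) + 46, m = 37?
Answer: -255331/2475 ≈ -103.16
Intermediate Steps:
Y(s, A) = 5*s (Y(s, A) = s*5 = 5*s)
S(L) = 52 + L
S(207)/(((m*33)*(-3))) - 38660/Y(75, 135) = (52 + 207)/(((37*33)*(-3))) - 38660/(5*75) = 259/((1221*(-3))) - 38660/375 = 259/(-3663) - 38660*1/375 = 259*(-1/3663) - 7732/75 = -7/99 - 7732/75 = -255331/2475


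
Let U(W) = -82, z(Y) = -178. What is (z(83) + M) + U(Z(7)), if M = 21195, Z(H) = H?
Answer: 20935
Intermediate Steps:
(z(83) + M) + U(Z(7)) = (-178 + 21195) - 82 = 21017 - 82 = 20935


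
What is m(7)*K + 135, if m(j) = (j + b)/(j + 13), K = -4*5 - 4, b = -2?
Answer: 129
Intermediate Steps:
K = -24 (K = -20 - 4 = -24)
m(j) = (-2 + j)/(13 + j) (m(j) = (j - 2)/(j + 13) = (-2 + j)/(13 + j))
m(7)*K + 135 = ((-2 + 7)/(13 + 7))*(-24) + 135 = (5/20)*(-24) + 135 = ((1/20)*5)*(-24) + 135 = (¼)*(-24) + 135 = -6 + 135 = 129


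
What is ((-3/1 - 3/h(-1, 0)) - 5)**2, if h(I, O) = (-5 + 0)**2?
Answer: 41209/625 ≈ 65.934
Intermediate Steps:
h(I, O) = 25 (h(I, O) = (-5)**2 = 25)
((-3/1 - 3/h(-1, 0)) - 5)**2 = ((-3/1 - 3/25) - 5)**2 = ((-3*1 - 3*1/25) - 5)**2 = ((-3 - 3/25) - 5)**2 = (-78/25 - 5)**2 = (-203/25)**2 = 41209/625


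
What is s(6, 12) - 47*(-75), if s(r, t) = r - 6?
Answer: 3525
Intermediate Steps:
s(r, t) = -6 + r
s(6, 12) - 47*(-75) = (-6 + 6) - 47*(-75) = 0 + 3525 = 3525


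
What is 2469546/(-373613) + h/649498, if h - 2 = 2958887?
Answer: -498485791951/242660896274 ≈ -2.0542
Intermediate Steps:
h = 2958889 (h = 2 + 2958887 = 2958889)
2469546/(-373613) + h/649498 = 2469546/(-373613) + 2958889/649498 = 2469546*(-1/373613) + 2958889*(1/649498) = -2469546/373613 + 2958889/649498 = -498485791951/242660896274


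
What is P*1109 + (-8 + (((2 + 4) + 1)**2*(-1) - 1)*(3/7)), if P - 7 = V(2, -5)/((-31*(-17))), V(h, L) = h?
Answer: 28544671/3689 ≈ 7737.8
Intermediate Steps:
P = 3691/527 (P = 7 + 2/((-31*(-17))) = 7 + 2/527 = 3691/527 ≈ 7.0038)
P*1109 + (-8 + (((2 + 4) + 1)**2*(-1) - 1)*(3/7)) = (3691/527)*1109 + (-8 + (((2 + 4) + 1)**2*(-1) - 1)*(3/7)) = 4093319/527 + (-8 + ((6 + 1)**2*(-1) - 1)*(3*(1/7))) = 4093319/527 + (-8 + (7**2*(-1) - 1)*(3/7)) = 4093319/527 + (-8 + (49*(-1) - 1)*(3/7)) = 4093319/527 + (-8 + (-49 - 1)*(3/7)) = 4093319/527 + (-8 - 50*3/7) = 4093319/527 + (-8 - 150/7) = 4093319/527 - 206/7 = 28544671/3689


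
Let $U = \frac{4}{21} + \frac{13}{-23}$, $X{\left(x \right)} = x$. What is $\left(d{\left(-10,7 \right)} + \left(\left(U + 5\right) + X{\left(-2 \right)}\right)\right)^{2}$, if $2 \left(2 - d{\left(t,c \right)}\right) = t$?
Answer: $\frac{21613201}{233289} \approx 92.646$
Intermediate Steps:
$d{\left(t,c \right)} = 2 - \frac{t}{2}$
$U = - \frac{181}{483}$ ($U = 4 \cdot \frac{1}{21} + 13 \left(- \frac{1}{23}\right) = \frac{4}{21} - \frac{13}{23} = - \frac{181}{483} \approx -0.37474$)
$\left(d{\left(-10,7 \right)} + \left(\left(U + 5\right) + X{\left(-2 \right)}\right)\right)^{2} = \left(\left(2 - -5\right) + \left(\left(- \frac{181}{483} + 5\right) - 2\right)\right)^{2} = \left(\left(2 + 5\right) + \left(\frac{2234}{483} - 2\right)\right)^{2} = \left(7 + \frac{1268}{483}\right)^{2} = \left(\frac{4649}{483}\right)^{2} = \frac{21613201}{233289}$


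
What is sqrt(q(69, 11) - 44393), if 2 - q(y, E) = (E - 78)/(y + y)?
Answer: I*sqrt(845372958)/138 ≈ 210.69*I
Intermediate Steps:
q(y, E) = 2 - (-78 + E)/(2*y) (q(y, E) = 2 - (E - 78)/(y + y) = 2 - (-78 + E)/(2*y))
sqrt(q(69, 11) - 44393) = sqrt((1/2)*(78 - 1*11 + 4*69)/69 - 44393) = sqrt((1/2)*(1/69)*(78 - 11 + 276) - 44393) = sqrt((1/2)*(1/69)*343 - 44393) = sqrt(343/138 - 44393) = sqrt(-6125891/138) = I*sqrt(845372958)/138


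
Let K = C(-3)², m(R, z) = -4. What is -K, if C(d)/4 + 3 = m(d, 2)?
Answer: -784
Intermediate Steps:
C(d) = -28 (C(d) = -12 + 4*(-4) = -12 - 16 = -28)
K = 784 (K = (-28)² = 784)
-K = -1*784 = -784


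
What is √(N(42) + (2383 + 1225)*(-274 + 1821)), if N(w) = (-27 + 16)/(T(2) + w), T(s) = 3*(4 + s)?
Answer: √5023418235/30 ≈ 2362.5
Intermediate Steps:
T(s) = 12 + 3*s
N(w) = -11/(18 + w) (N(w) = (-27 + 16)/((12 + 3*2) + w) = -11/((12 + 6) + w) = -11/(18 + w))
√(N(42) + (2383 + 1225)*(-274 + 1821)) = √(-11/(18 + 42) + (2383 + 1225)*(-274 + 1821)) = √(-11/60 + 3608*1547) = √(-11*1/60 + 5581576) = √(-11/60 + 5581576) = √(334894549/60) = √5023418235/30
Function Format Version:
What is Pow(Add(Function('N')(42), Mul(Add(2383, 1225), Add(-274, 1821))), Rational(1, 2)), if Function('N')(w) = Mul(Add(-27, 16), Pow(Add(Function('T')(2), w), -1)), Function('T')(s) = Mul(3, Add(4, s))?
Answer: Mul(Rational(1, 30), Pow(5023418235, Rational(1, 2))) ≈ 2362.5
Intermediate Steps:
Function('T')(s) = Add(12, Mul(3, s))
Function('N')(w) = Mul(-11, Pow(Add(18, w), -1)) (Function('N')(w) = Mul(Add(-27, 16), Pow(Add(Add(12, Mul(3, 2)), w), -1)) = Mul(-11, Pow(Add(Add(12, 6), w), -1)) = Mul(-11, Pow(Add(18, w), -1)))
Pow(Add(Function('N')(42), Mul(Add(2383, 1225), Add(-274, 1821))), Rational(1, 2)) = Pow(Add(Mul(-11, Pow(Add(18, 42), -1)), Mul(Add(2383, 1225), Add(-274, 1821))), Rational(1, 2)) = Pow(Add(Mul(-11, Pow(60, -1)), Mul(3608, 1547)), Rational(1, 2)) = Pow(Add(Mul(-11, Rational(1, 60)), 5581576), Rational(1, 2)) = Pow(Add(Rational(-11, 60), 5581576), Rational(1, 2)) = Pow(Rational(334894549, 60), Rational(1, 2)) = Mul(Rational(1, 30), Pow(5023418235, Rational(1, 2)))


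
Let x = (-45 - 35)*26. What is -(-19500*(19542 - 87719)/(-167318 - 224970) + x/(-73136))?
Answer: 116862919405/34483624 ≈ 3388.9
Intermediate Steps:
x = -2080 (x = -80*26 = -2080)
-(-19500*(19542 - 87719)/(-167318 - 224970) + x/(-73136)) = -(-19500*(19542 - 87719)/(-167318 - 224970) - 2080/(-73136)) = -(-19500/((-392288/(-68177))) - 2080*(-1/73136)) = -(-19500/((-392288*(-1/68177))) + 130/4571) = -(-19500/392288/68177 + 130/4571) = -(-19500*68177/392288 + 130/4571) = -(-25566375/7544 + 130/4571) = -1*(-116862919405/34483624) = 116862919405/34483624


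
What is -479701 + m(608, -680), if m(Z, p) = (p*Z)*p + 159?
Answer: 280659658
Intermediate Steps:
m(Z, p) = 159 + Z*p² (m(Z, p) = (Z*p)*p + 159 = Z*p² + 159 = 159 + Z*p²)
-479701 + m(608, -680) = -479701 + (159 + 608*(-680)²) = -479701 + (159 + 608*462400) = -479701 + (159 + 281139200) = -479701 + 281139359 = 280659658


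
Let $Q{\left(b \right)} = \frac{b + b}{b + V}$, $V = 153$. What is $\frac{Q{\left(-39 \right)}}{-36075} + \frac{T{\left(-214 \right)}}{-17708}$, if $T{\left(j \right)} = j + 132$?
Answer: $\frac{114241}{24569850} \approx 0.0046496$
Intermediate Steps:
$Q{\left(b \right)} = \frac{2 b}{153 + b}$ ($Q{\left(b \right)} = \frac{b + b}{b + 153} = \frac{2 b}{153 + b}$)
$T{\left(j \right)} = 132 + j$
$\frac{Q{\left(-39 \right)}}{-36075} + \frac{T{\left(-214 \right)}}{-17708} = \frac{2 \left(-39\right) \frac{1}{153 - 39}}{-36075} + \frac{132 - 214}{-17708} = 2 \left(-39\right) \frac{1}{114} \left(- \frac{1}{36075}\right) - - \frac{41}{8854} = 2 \left(-39\right) \frac{1}{114} \left(- \frac{1}{36075}\right) + \frac{41}{8854} = \left(- \frac{13}{19}\right) \left(- \frac{1}{36075}\right) + \frac{41}{8854} = \frac{1}{52725} + \frac{41}{8854} = \frac{114241}{24569850}$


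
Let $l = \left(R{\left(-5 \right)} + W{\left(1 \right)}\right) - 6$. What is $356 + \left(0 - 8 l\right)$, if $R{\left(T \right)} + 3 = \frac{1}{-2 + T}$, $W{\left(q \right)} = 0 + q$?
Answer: $\frac{2948}{7} \approx 421.14$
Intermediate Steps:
$W{\left(q \right)} = q$
$R{\left(T \right)} = -3 + \frac{1}{-2 + T}$
$l = - \frac{57}{7}$ ($l = \left(\frac{7 - -15}{-2 - 5} + 1\right) - 6 = \left(\frac{7 + 15}{-7} + 1\right) - 6 = \left(\left(- \frac{1}{7}\right) 22 + 1\right) - 6 = \left(- \frac{22}{7} + 1\right) - 6 = - \frac{15}{7} - 6 = - \frac{57}{7} \approx -8.1429$)
$356 + \left(0 - 8 l\right) = 356 + \left(0 - - \frac{456}{7}\right) = 356 + \left(0 + \frac{456}{7}\right) = 356 + \frac{456}{7} = \frac{2948}{7}$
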